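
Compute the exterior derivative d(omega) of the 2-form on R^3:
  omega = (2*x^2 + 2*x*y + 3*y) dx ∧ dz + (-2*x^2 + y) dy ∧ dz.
d(omega) = (-6*x - 3) dx ∧ dy ∧ dz

For a 2-form omega = sum_{i<j} g_{ij} dx_i ∧ dx_j, the exterior derivative is
  d(omega) = sum_{i<j} d(g_{ij}) ∧ dx_i ∧ dx_j = sum_{i<j, k} (∂g_{ij}/∂x_k) dx_k ∧ dx_i ∧ dx_j.
Expand each term, using dx_k ∧ dx_i ∧ dx_j = sgn(permutation) dx_{(a)} ∧ dx_{(b)} ∧ dx_{(c)} with (a < b < c) sorted:
  d(2*x^2 + 2*x*y + 3*y) includes (∂/∂y)(2*x^2 + 2*x*y + 3*y) dy = (2*x + 3) dy, which multiplied by dx ∧ dz gives (-2*x - 3) dx ∧ dy ∧ dz
  d(-2*x^2 + y) includes (∂/∂x)(-2*x^2 + y) dx = (-4*x) dx, which multiplied by dy ∧ dz gives (-4*x) dx ∧ dy ∧ dz
Collecting like 3-forms: d(omega) = (-6*x - 3) dx ∧ dy ∧ dz.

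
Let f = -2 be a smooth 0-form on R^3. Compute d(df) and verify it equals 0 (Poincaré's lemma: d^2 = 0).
d(df) = 0

Step 1: df = sum_i (∂f/∂x_i) dx_i = (0) dx + (0) dy + (0) dz.
Step 2: Apply d again. Using the 1-form formula, the coefficient of dx ∧ dy in d(df) is ∂^2 f/∂x ∂y - ∂^2 f/∂y ∂x = (0) - (0) = 0 (equality of mixed partials for smooth f).
Similarly for dx ∧ dz and dy ∧ dz — all coefficients vanish. So d(df) = 0.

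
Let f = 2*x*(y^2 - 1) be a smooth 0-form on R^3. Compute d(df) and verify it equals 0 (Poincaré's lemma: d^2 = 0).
d(df) = 0

Step 1: df = sum_i (∂f/∂x_i) dx_i = (2*y^2 - 2) dx + (4*x*y) dy + (0) dz.
Step 2: Apply d again. Using the 1-form formula, the coefficient of dx ∧ dy in d(df) is ∂^2 f/∂x ∂y - ∂^2 f/∂y ∂x = (4*y) - (4*y) = 0 (equality of mixed partials for smooth f).
Similarly for dx ∧ dz and dy ∧ dz — all coefficients vanish. So d(df) = 0.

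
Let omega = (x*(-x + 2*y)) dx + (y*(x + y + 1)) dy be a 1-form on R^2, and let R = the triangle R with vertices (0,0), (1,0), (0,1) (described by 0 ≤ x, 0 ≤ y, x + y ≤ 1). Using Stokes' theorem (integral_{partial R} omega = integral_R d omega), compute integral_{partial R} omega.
integral_(partial R) omega = -1/6

Stokes: integral_partial_R omega = integral_R d omega with d omega = (∂Q/∂x - ∂P/∂y) dx ∧ dy.
  ∂Q/∂x = y
  ∂P/∂y = 2*x
  integrand = ∂Q/∂x - ∂P/∂y = -2*x + y.
Integrating over R: integral_0^1 integral_0^{1-x} (-2*x + y) dy dx = -1/6.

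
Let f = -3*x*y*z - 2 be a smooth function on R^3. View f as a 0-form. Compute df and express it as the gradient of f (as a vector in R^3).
df = (-3*y*z) dx + (-3*x*z) dy + (-3*x*y) dz; grad f = (-3*y*z, -3*x*z, -3*x*y)

For a 0-form f, d f = (∂f/∂x) dx + (∂f/∂y) dy + (∂f/∂z) dz. The components of the vector representation are exactly the entries of grad f in Cartesian coordinates:
  ∂f/∂x = -3*y*z
  ∂f/∂y = -3*x*z
  ∂f/∂z = -3*x*y.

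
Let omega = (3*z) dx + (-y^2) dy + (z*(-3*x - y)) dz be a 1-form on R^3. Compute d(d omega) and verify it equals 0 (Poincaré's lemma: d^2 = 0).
d(d omega) = 0

Step 1: d omega = sum_{i<j} (∂f_j/∂x_i - ∂f_i/∂x_j) dx_i ∧ dx_j:
  coeff of dx ∧ dy: 0
  coeff of dx ∧ dz: -3*z - 3
  coeff of dy ∧ dz: -z
Step 2: Apply d again to each 2-form coefficient. The only possible 3-form in R^3 is dx ∧ dy ∧ dz, with coefficient
  ∂(coeff of dy∧dz)/∂x - ∂(coeff of dx∧dz)/∂y + ∂(coeff of dx∧dy)/∂z
  = ∂/∂x (-z) - ∂/∂y (-3*z - 3) + ∂/∂z (0).
Each of these terms simplifies to sums of mixed partials that cancel in pairs. The result is 0 (by equality of mixed partials for smooth functions — Schwarz / Clairaut).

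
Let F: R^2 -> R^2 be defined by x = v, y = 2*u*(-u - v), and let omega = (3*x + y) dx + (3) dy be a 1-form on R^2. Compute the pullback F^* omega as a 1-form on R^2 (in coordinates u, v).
F^* omega = (-12*u - 6*v) du + (-2*u^2 - 2*u*v - 6*u + 3*v) dv

Using F^*(f dg) = (f ∘ F) d(g ∘ F), substitute each coordinate x_i by F_i(u, v) in f_i, and replace dx_i by d F_i = (∂F_i/∂u) du + (∂F_i/∂v) dv.
  For the x component: f_1(F) = -2*u^2 - 2*u*v + 3*v; d F_1 = (0) du + (1) dv
  For the y component: f_2(F) = 3; d F_2 = (-4*u - 2*v) du + (-2*u) dv
Combining and collecting du, dv coefficients:
  coeff of du: -12*u - 6*v
  coeff of dv: -2*u^2 - 2*u*v - 6*u + 3*v
F^* omega = (-12*u - 6*v) du + (-2*u^2 - 2*u*v - 6*u + 3*v) dv.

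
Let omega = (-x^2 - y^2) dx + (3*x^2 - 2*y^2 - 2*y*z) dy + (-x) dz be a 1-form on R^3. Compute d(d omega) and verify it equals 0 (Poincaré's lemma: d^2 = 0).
d(d omega) = 0

Step 1: d omega = sum_{i<j} (∂f_j/∂x_i - ∂f_i/∂x_j) dx_i ∧ dx_j:
  coeff of dx ∧ dy: 6*x + 2*y
  coeff of dx ∧ dz: -1
  coeff of dy ∧ dz: 2*y
Step 2: Apply d again to each 2-form coefficient. The only possible 3-form in R^3 is dx ∧ dy ∧ dz, with coefficient
  ∂(coeff of dy∧dz)/∂x - ∂(coeff of dx∧dz)/∂y + ∂(coeff of dx∧dy)/∂z
  = ∂/∂x (2*y) - ∂/∂y (-1) + ∂/∂z (6*x + 2*y).
Each of these terms simplifies to sums of mixed partials that cancel in pairs. The result is 0 (by equality of mixed partials for smooth functions — Schwarz / Clairaut).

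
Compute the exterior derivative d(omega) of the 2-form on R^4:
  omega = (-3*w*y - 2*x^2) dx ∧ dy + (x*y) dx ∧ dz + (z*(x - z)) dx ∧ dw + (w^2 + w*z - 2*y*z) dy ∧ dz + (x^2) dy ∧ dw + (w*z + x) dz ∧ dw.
d(omega) = (2*x - 3*y) dx ∧ dy ∧ dw + (-x) dx ∧ dy ∧ dz + (-x + 2*z + 1) dx ∧ dz ∧ dw + (2*w + z) dy ∧ dz ∧ dw

For a 2-form omega = sum_{i<j} g_{ij} dx_i ∧ dx_j, the exterior derivative is
  d(omega) = sum_{i<j} d(g_{ij}) ∧ dx_i ∧ dx_j = sum_{i<j, k} (∂g_{ij}/∂x_k) dx_k ∧ dx_i ∧ dx_j.
Expand each term, using dx_k ∧ dx_i ∧ dx_j = sgn(permutation) dx_{(a)} ∧ dx_{(b)} ∧ dx_{(c)} with (a < b < c) sorted:
  d(-3*w*y - 2*x^2) includes (∂/∂w)(-3*w*y - 2*x^2) dw = (-3*y) dw, which multiplied by dx ∧ dy gives (-3*y) dx ∧ dy ∧ dw
  d(x*y) includes (∂/∂y)(x*y) dy = (x) dy, which multiplied by dx ∧ dz gives (-x) dx ∧ dy ∧ dz
  d(z*(x - z)) includes (∂/∂z)(z*(x - z)) dz = (x - 2*z) dz, which multiplied by dx ∧ dw gives (-x + 2*z) dx ∧ dz ∧ dw
  d(w^2 + w*z - 2*y*z) includes (∂/∂w)(w^2 + w*z - 2*y*z) dw = (2*w + z) dw, which multiplied by dy ∧ dz gives (2*w + z) dy ∧ dz ∧ dw
  d(x^2) includes (∂/∂x)(x^2) dx = (2*x) dx, which multiplied by dy ∧ dw gives (2*x) dx ∧ dy ∧ dw
  d(w*z + x) includes (∂/∂x)(w*z + x) dx = (1) dx, which multiplied by dz ∧ dw gives (1) dx ∧ dz ∧ dw
Collecting like 3-forms: d(omega) = (2*x - 3*y) dx ∧ dy ∧ dw + (-x) dx ∧ dy ∧ dz + (-x + 2*z + 1) dx ∧ dz ∧ dw + (2*w + z) dy ∧ dz ∧ dw.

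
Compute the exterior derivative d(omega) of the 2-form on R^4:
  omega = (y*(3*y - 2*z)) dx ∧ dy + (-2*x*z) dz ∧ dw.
d(omega) = (-2*y) dx ∧ dy ∧ dz + (-2*z) dx ∧ dz ∧ dw

For a 2-form omega = sum_{i<j} g_{ij} dx_i ∧ dx_j, the exterior derivative is
  d(omega) = sum_{i<j} d(g_{ij}) ∧ dx_i ∧ dx_j = sum_{i<j, k} (∂g_{ij}/∂x_k) dx_k ∧ dx_i ∧ dx_j.
Expand each term, using dx_k ∧ dx_i ∧ dx_j = sgn(permutation) dx_{(a)} ∧ dx_{(b)} ∧ dx_{(c)} with (a < b < c) sorted:
  d(y*(3*y - 2*z)) includes (∂/∂z)(y*(3*y - 2*z)) dz = (-2*y) dz, which multiplied by dx ∧ dy gives (-2*y) dx ∧ dy ∧ dz
  d(-2*x*z) includes (∂/∂x)(-2*x*z) dx = (-2*z) dx, which multiplied by dz ∧ dw gives (-2*z) dx ∧ dz ∧ dw
Collecting like 3-forms: d(omega) = (-2*y) dx ∧ dy ∧ dz + (-2*z) dx ∧ dz ∧ dw.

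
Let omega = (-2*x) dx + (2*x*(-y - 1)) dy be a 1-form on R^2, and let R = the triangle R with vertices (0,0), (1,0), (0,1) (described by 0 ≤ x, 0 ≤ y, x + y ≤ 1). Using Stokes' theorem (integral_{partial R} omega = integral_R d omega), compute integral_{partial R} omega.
integral_(partial R) omega = -4/3

Stokes: integral_partial_R omega = integral_R d omega with d omega = (∂Q/∂x - ∂P/∂y) dx ∧ dy.
  ∂Q/∂x = -2*y - 2
  ∂P/∂y = 0
  integrand = ∂Q/∂x - ∂P/∂y = -2*y - 2.
Integrating over R: integral_0^1 integral_0^{1-x} (-2*y - 2) dy dx = -4/3.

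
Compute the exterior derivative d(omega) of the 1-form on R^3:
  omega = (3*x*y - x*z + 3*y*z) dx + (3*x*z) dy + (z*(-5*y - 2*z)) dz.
d(omega) = (-3*x) dx ∧ dy + (x - 3*y) dx ∧ dz + (-3*x - 5*z) dy ∧ dz

For a 1-form omega = sum_i f_i dx_i, the exterior derivative is
  d(omega) = sum_{i < j} (∂f_j/∂x_i - ∂f_i/∂x_j) dx_i ∧ dx_j.
  coefficient of dx ∧ dy: ∂f_2/∂x - ∂f_1/∂y = ∂(3*x*z)/∂x - ∂(3*x*y - x*z + 3*y*z)/∂y = -3*x
  coefficient of dx ∧ dz: ∂f_3/∂x - ∂f_1/∂z = ∂(z*(-5*y - 2*z))/∂x - ∂(3*x*y - x*z + 3*y*z)/∂z = x - 3*y
  coefficient of dy ∧ dz: ∂f_3/∂y - ∂f_2/∂z = ∂(z*(-5*y - 2*z))/∂y - ∂(3*x*z)/∂z = -3*x - 5*z
Assembling: d(omega) = (-3*x) dx ∧ dy + (x - 3*y) dx ∧ dz + (-3*x - 5*z) dy ∧ dz.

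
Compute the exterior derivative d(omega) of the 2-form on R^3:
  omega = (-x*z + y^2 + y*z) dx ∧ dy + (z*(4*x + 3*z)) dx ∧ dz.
d(omega) = (-x + y) dx ∧ dy ∧ dz

For a 2-form omega = sum_{i<j} g_{ij} dx_i ∧ dx_j, the exterior derivative is
  d(omega) = sum_{i<j} d(g_{ij}) ∧ dx_i ∧ dx_j = sum_{i<j, k} (∂g_{ij}/∂x_k) dx_k ∧ dx_i ∧ dx_j.
Expand each term, using dx_k ∧ dx_i ∧ dx_j = sgn(permutation) dx_{(a)} ∧ dx_{(b)} ∧ dx_{(c)} with (a < b < c) sorted:
  d(-x*z + y^2 + y*z) includes (∂/∂z)(-x*z + y^2 + y*z) dz = (-x + y) dz, which multiplied by dx ∧ dy gives (-x + y) dx ∧ dy ∧ dz
Collecting like 3-forms: d(omega) = (-x + y) dx ∧ dy ∧ dz.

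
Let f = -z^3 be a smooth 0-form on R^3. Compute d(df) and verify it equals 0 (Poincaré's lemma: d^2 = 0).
d(df) = 0

Step 1: df = sum_i (∂f/∂x_i) dx_i = (0) dx + (0) dy + (-3*z^2) dz.
Step 2: Apply d again. Using the 1-form formula, the coefficient of dx ∧ dy in d(df) is ∂^2 f/∂x ∂y - ∂^2 f/∂y ∂x = (0) - (0) = 0 (equality of mixed partials for smooth f).
Similarly for dx ∧ dz and dy ∧ dz — all coefficients vanish. So d(df) = 0.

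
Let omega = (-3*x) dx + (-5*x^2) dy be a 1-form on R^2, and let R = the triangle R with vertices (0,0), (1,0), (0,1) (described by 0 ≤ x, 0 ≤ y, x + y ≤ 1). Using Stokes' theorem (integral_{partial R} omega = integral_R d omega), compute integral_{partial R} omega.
integral_(partial R) omega = -5/3

Stokes: integral_partial_R omega = integral_R d omega with d omega = (∂Q/∂x - ∂P/∂y) dx ∧ dy.
  ∂Q/∂x = -10*x
  ∂P/∂y = 0
  integrand = ∂Q/∂x - ∂P/∂y = -10*x.
Integrating over R: integral_0^1 integral_0^{1-x} (-10*x) dy dx = -5/3.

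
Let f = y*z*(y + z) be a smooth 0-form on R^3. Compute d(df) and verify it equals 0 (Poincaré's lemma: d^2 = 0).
d(df) = 0

Step 1: df = sum_i (∂f/∂x_i) dx_i = (0) dx + (z*(2*y + z)) dy + (y*(y + 2*z)) dz.
Step 2: Apply d again. Using the 1-form formula, the coefficient of dx ∧ dy in d(df) is ∂^2 f/∂x ∂y - ∂^2 f/∂y ∂x = (0) - (0) = 0 (equality of mixed partials for smooth f).
Similarly for dx ∧ dz and dy ∧ dz — all coefficients vanish. So d(df) = 0.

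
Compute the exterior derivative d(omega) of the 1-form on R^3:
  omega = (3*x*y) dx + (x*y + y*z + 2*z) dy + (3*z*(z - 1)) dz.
d(omega) = (-3*x + y) dx ∧ dy + (-y - 2) dy ∧ dz

For a 1-form omega = sum_i f_i dx_i, the exterior derivative is
  d(omega) = sum_{i < j} (∂f_j/∂x_i - ∂f_i/∂x_j) dx_i ∧ dx_j.
  coefficient of dx ∧ dy: ∂f_2/∂x - ∂f_1/∂y = ∂(x*y + y*z + 2*z)/∂x - ∂(3*x*y)/∂y = -3*x + y
  coefficient of dy ∧ dz: ∂f_3/∂y - ∂f_2/∂z = ∂(3*z*(z - 1))/∂y - ∂(x*y + y*z + 2*z)/∂z = -y - 2
Assembling: d(omega) = (-3*x + y) dx ∧ dy + (-y - 2) dy ∧ dz.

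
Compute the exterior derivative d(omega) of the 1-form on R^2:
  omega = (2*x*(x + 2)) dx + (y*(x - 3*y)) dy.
d(omega) = (y) dx ∧ dy

For a 1-form omega = sum_i f_i dx_i, the exterior derivative is
  d(omega) = sum_{i < j} (∂f_j/∂x_i - ∂f_i/∂x_j) dx_i ∧ dx_j.
  coefficient of dx ∧ dy: ∂f_2/∂x - ∂f_1/∂y = ∂(y*(x - 3*y))/∂x - ∂(2*x*(x + 2))/∂y = y
Assembling: d(omega) = (y) dx ∧ dy.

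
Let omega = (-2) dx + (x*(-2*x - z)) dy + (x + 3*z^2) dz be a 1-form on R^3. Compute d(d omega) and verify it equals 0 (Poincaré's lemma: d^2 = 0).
d(d omega) = 0

Step 1: d omega = sum_{i<j} (∂f_j/∂x_i - ∂f_i/∂x_j) dx_i ∧ dx_j:
  coeff of dx ∧ dy: -4*x - z
  coeff of dx ∧ dz: 1
  coeff of dy ∧ dz: x
Step 2: Apply d again to each 2-form coefficient. The only possible 3-form in R^3 is dx ∧ dy ∧ dz, with coefficient
  ∂(coeff of dy∧dz)/∂x - ∂(coeff of dx∧dz)/∂y + ∂(coeff of dx∧dy)/∂z
  = ∂/∂x (x) - ∂/∂y (1) + ∂/∂z (-4*x - z).
Each of these terms simplifies to sums of mixed partials that cancel in pairs. The result is 0 (by equality of mixed partials for smooth functions — Schwarz / Clairaut).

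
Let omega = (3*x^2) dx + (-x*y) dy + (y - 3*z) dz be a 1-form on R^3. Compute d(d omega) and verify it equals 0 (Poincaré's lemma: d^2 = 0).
d(d omega) = 0

Step 1: d omega = sum_{i<j} (∂f_j/∂x_i - ∂f_i/∂x_j) dx_i ∧ dx_j:
  coeff of dx ∧ dy: -y
  coeff of dx ∧ dz: 0
  coeff of dy ∧ dz: 1
Step 2: Apply d again to each 2-form coefficient. The only possible 3-form in R^3 is dx ∧ dy ∧ dz, with coefficient
  ∂(coeff of dy∧dz)/∂x - ∂(coeff of dx∧dz)/∂y + ∂(coeff of dx∧dy)/∂z
  = ∂/∂x (1) - ∂/∂y (0) + ∂/∂z (-y).
Each of these terms simplifies to sums of mixed partials that cancel in pairs. The result is 0 (by equality of mixed partials for smooth functions — Schwarz / Clairaut).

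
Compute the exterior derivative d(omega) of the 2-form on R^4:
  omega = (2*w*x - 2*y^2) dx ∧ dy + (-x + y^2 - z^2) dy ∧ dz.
d(omega) = (2*x) dx ∧ dy ∧ dw + (-1) dx ∧ dy ∧ dz

For a 2-form omega = sum_{i<j} g_{ij} dx_i ∧ dx_j, the exterior derivative is
  d(omega) = sum_{i<j} d(g_{ij}) ∧ dx_i ∧ dx_j = sum_{i<j, k} (∂g_{ij}/∂x_k) dx_k ∧ dx_i ∧ dx_j.
Expand each term, using dx_k ∧ dx_i ∧ dx_j = sgn(permutation) dx_{(a)} ∧ dx_{(b)} ∧ dx_{(c)} with (a < b < c) sorted:
  d(2*w*x - 2*y^2) includes (∂/∂w)(2*w*x - 2*y^2) dw = (2*x) dw, which multiplied by dx ∧ dy gives (2*x) dx ∧ dy ∧ dw
  d(-x + y^2 - z^2) includes (∂/∂x)(-x + y^2 - z^2) dx = (-1) dx, which multiplied by dy ∧ dz gives (-1) dx ∧ dy ∧ dz
Collecting like 3-forms: d(omega) = (2*x) dx ∧ dy ∧ dw + (-1) dx ∧ dy ∧ dz.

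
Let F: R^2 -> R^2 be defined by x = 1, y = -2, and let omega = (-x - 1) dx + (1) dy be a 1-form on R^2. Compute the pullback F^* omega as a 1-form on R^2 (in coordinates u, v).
F^* omega = 0

Using F^*(f dg) = (f ∘ F) d(g ∘ F), substitute each coordinate x_i by F_i(u, v) in f_i, and replace dx_i by d F_i = (∂F_i/∂u) du + (∂F_i/∂v) dv.
  For the x component: f_1(F) = -2; d F_1 = (0) du + (0) dv
  For the y component: f_2(F) = 1; d F_2 = (0) du + (0) dv
Combining and collecting du, dv coefficients:
  coeff of du: 0
  coeff of dv: 0
F^* omega = 0.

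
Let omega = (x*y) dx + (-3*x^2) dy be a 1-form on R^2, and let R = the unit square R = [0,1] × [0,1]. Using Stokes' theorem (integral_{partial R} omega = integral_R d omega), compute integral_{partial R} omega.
integral_(partial R) omega = -7/2

Stokes: integral_partial_R omega = integral_R d omega with d omega = (∂Q/∂x - ∂P/∂y) dx ∧ dy.
  ∂Q/∂x = -6*x
  ∂P/∂y = x
  integrand = ∂Q/∂x - ∂P/∂y = -7*x.
Integrating over R: integral_0^1 integral_0^1 (-7*x) dx dy = -7/2.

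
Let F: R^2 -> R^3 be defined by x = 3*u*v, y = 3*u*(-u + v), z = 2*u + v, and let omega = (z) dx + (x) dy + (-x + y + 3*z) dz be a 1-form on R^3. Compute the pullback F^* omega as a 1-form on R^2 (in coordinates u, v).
F^* omega = (-18*u^2*v - 6*u^2 + 9*u*v^2 + 6*u*v + 12*u + 3*v^2 + 6*v) du + (9*u^2*v + 3*u^2 + 3*u*v + 6*u + 3*v) dv

Using F^*(f dg) = (f ∘ F) d(g ∘ F), substitute each coordinate x_i by F_i(u, v) in f_i, and replace dx_i by d F_i = (∂F_i/∂u) du + (∂F_i/∂v) dv.
  For the x component: f_1(F) = 2*u + v; d F_1 = (3*v) du + (3*u) dv
  For the y component: f_2(F) = 3*u*v; d F_2 = (-6*u + 3*v) du + (3*u) dv
  For the z component: f_3(F) = -3*u^2 + 6*u + 3*v; d F_3 = (2) du + (1) dv
Combining and collecting du, dv coefficients:
  coeff of du: -18*u^2*v - 6*u^2 + 9*u*v^2 + 6*u*v + 12*u + 3*v^2 + 6*v
  coeff of dv: 9*u^2*v + 3*u^2 + 3*u*v + 6*u + 3*v
F^* omega = (-18*u^2*v - 6*u^2 + 9*u*v^2 + 6*u*v + 12*u + 3*v^2 + 6*v) du + (9*u^2*v + 3*u^2 + 3*u*v + 6*u + 3*v) dv.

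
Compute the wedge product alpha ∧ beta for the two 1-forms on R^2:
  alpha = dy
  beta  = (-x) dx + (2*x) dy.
alpha ∧ beta = (x) dx ∧ dy

Distribute the wedge, using dx_i ∧ dx_j = -dx_j ∧ dx_i and dx_i ∧ dx_i = 0. For each pair (i, j) with i < j, the coefficient of dx_i ∧ dx_j in alpha ∧ beta is (alpha_i * beta_j - alpha_j * beta_i). Collecting: alpha ∧ beta = (x) dx ∧ dy.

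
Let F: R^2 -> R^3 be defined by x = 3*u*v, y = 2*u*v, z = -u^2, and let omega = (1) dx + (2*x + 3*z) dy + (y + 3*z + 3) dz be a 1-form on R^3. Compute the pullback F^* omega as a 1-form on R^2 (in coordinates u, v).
F^* omega = (6*u^3 - 10*u^2*v + 12*u*v^2 - 6*u + 3*v) du + (3*u*(-2*u^2 + 4*u*v + 1)) dv

Using F^*(f dg) = (f ∘ F) d(g ∘ F), substitute each coordinate x_i by F_i(u, v) in f_i, and replace dx_i by d F_i = (∂F_i/∂u) du + (∂F_i/∂v) dv.
  For the x component: f_1(F) = 1; d F_1 = (3*v) du + (3*u) dv
  For the y component: f_2(F) = 3*u*(-u + 2*v); d F_2 = (2*v) du + (2*u) dv
  For the z component: f_3(F) = -3*u^2 + 2*u*v + 3; d F_3 = (-2*u) du + (0) dv
Combining and collecting du, dv coefficients:
  coeff of du: 6*u^3 - 10*u^2*v + 12*u*v^2 - 6*u + 3*v
  coeff of dv: 3*u*(-2*u^2 + 4*u*v + 1)
F^* omega = (6*u^3 - 10*u^2*v + 12*u*v^2 - 6*u + 3*v) du + (3*u*(-2*u^2 + 4*u*v + 1)) dv.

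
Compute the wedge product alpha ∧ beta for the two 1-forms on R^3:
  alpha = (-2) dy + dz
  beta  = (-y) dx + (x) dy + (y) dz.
alpha ∧ beta = (-2*y) dx ∧ dy + (-x - 2*y) dy ∧ dz + (y) dx ∧ dz

Distribute the wedge, using dx_i ∧ dx_j = -dx_j ∧ dx_i and dx_i ∧ dx_i = 0. For each pair (i, j) with i < j, the coefficient of dx_i ∧ dx_j in alpha ∧ beta is (alpha_i * beta_j - alpha_j * beta_i). Collecting: alpha ∧ beta = (-2*y) dx ∧ dy + (-x - 2*y) dy ∧ dz + (y) dx ∧ dz.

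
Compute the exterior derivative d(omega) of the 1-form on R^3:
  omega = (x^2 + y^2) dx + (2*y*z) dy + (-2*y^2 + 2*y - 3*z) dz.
d(omega) = (-2*y) dx ∧ dy + (2 - 6*y) dy ∧ dz

For a 1-form omega = sum_i f_i dx_i, the exterior derivative is
  d(omega) = sum_{i < j} (∂f_j/∂x_i - ∂f_i/∂x_j) dx_i ∧ dx_j.
  coefficient of dx ∧ dy: ∂f_2/∂x - ∂f_1/∂y = ∂(2*y*z)/∂x - ∂(x^2 + y^2)/∂y = -2*y
  coefficient of dy ∧ dz: ∂f_3/∂y - ∂f_2/∂z = ∂(-2*y^2 + 2*y - 3*z)/∂y - ∂(2*y*z)/∂z = 2 - 6*y
Assembling: d(omega) = (-2*y) dx ∧ dy + (2 - 6*y) dy ∧ dz.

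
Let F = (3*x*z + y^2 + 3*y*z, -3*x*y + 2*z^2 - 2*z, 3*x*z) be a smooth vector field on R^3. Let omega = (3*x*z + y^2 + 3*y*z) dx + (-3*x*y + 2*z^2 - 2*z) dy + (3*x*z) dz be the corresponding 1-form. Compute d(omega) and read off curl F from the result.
d(omega) = (2 - 4*z) dy ∧ dz + (3*x + 3*y - 3*z) dz ∧ dx + (-5*y - 3*z) dx ∧ dy; curl F = (2 - 4*z, 3*x + 3*y - 3*z, -5*y - 3*z)

d omega = sum_{i<j} (∂f_j/∂x_i - ∂f_i/∂x_j) dx_i ∧ dx_j. Under the identification (dy ∧ dz, dz ∧ dx, dx ∧ dy) ↔ (e_x, e_y, e_z), the coefficients are exactly the components of curl F. Compute:
  ∂R/∂y - ∂Q/∂z = (0) - (4*z - 2) = 2 - 4*z
  ∂P/∂z - ∂R/∂x = (3*x + 3*y) - (3*z) = 3*x + 3*y - 3*z
  ∂Q/∂x - ∂P/∂y = (-3*y) - (2*y + 3*z) = -5*y - 3*z.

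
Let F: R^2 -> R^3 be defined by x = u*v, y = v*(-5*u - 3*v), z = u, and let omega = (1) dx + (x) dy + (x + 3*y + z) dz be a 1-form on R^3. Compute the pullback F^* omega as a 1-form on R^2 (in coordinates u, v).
F^* omega = (-5*u*v^2 - 14*u*v + u - 9*v^2 + v) du + (u*(-5*u*v - 6*v^2 + 1)) dv

Using F^*(f dg) = (f ∘ F) d(g ∘ F), substitute each coordinate x_i by F_i(u, v) in f_i, and replace dx_i by d F_i = (∂F_i/∂u) du + (∂F_i/∂v) dv.
  For the x component: f_1(F) = 1; d F_1 = (v) du + (u) dv
  For the y component: f_2(F) = u*v; d F_2 = (-5*v) du + (-5*u - 6*v) dv
  For the z component: f_3(F) = -14*u*v + u - 9*v^2; d F_3 = (1) du + (0) dv
Combining and collecting du, dv coefficients:
  coeff of du: -5*u*v^2 - 14*u*v + u - 9*v^2 + v
  coeff of dv: u*(-5*u*v - 6*v^2 + 1)
F^* omega = (-5*u*v^2 - 14*u*v + u - 9*v^2 + v) du + (u*(-5*u*v - 6*v^2 + 1)) dv.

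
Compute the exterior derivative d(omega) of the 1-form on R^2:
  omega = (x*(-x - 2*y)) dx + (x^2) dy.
d(omega) = (4*x) dx ∧ dy

For a 1-form omega = sum_i f_i dx_i, the exterior derivative is
  d(omega) = sum_{i < j} (∂f_j/∂x_i - ∂f_i/∂x_j) dx_i ∧ dx_j.
  coefficient of dx ∧ dy: ∂f_2/∂x - ∂f_1/∂y = ∂(x^2)/∂x - ∂(x*(-x - 2*y))/∂y = 4*x
Assembling: d(omega) = (4*x) dx ∧ dy.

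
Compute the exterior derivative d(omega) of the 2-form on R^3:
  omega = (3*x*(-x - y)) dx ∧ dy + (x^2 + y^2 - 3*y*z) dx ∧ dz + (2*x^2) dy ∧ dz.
d(omega) = (4*x - 2*y + 3*z) dx ∧ dy ∧ dz

For a 2-form omega = sum_{i<j} g_{ij} dx_i ∧ dx_j, the exterior derivative is
  d(omega) = sum_{i<j} d(g_{ij}) ∧ dx_i ∧ dx_j = sum_{i<j, k} (∂g_{ij}/∂x_k) dx_k ∧ dx_i ∧ dx_j.
Expand each term, using dx_k ∧ dx_i ∧ dx_j = sgn(permutation) dx_{(a)} ∧ dx_{(b)} ∧ dx_{(c)} with (a < b < c) sorted:
  d(x^2 + y^2 - 3*y*z) includes (∂/∂y)(x^2 + y^2 - 3*y*z) dy = (2*y - 3*z) dy, which multiplied by dx ∧ dz gives (-2*y + 3*z) dx ∧ dy ∧ dz
  d(2*x^2) includes (∂/∂x)(2*x^2) dx = (4*x) dx, which multiplied by dy ∧ dz gives (4*x) dx ∧ dy ∧ dz
Collecting like 3-forms: d(omega) = (4*x - 2*y + 3*z) dx ∧ dy ∧ dz.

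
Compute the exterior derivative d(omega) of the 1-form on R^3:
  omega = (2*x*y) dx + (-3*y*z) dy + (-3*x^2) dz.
d(omega) = (-2*x) dx ∧ dy + (-6*x) dx ∧ dz + (3*y) dy ∧ dz

For a 1-form omega = sum_i f_i dx_i, the exterior derivative is
  d(omega) = sum_{i < j} (∂f_j/∂x_i - ∂f_i/∂x_j) dx_i ∧ dx_j.
  coefficient of dx ∧ dy: ∂f_2/∂x - ∂f_1/∂y = ∂(-3*y*z)/∂x - ∂(2*x*y)/∂y = -2*x
  coefficient of dx ∧ dz: ∂f_3/∂x - ∂f_1/∂z = ∂(-3*x^2)/∂x - ∂(2*x*y)/∂z = -6*x
  coefficient of dy ∧ dz: ∂f_3/∂y - ∂f_2/∂z = ∂(-3*x^2)/∂y - ∂(-3*y*z)/∂z = 3*y
Assembling: d(omega) = (-2*x) dx ∧ dy + (-6*x) dx ∧ dz + (3*y) dy ∧ dz.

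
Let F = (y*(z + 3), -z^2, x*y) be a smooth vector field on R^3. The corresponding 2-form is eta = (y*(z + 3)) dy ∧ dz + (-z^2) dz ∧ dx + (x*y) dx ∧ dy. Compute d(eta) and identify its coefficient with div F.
d(eta) = (0) dx ∧ dy ∧ dz; div F = 0

For a 2-form in R^3 of the form above, applying d gives a 3-form with coefficient ∂P/∂x + ∂Q/∂y + ∂R/∂z:
  ∂P/∂x = 0
  ∂Q/∂y = 0
  ∂R/∂z = 0
Sum = 0, which is exactly div F.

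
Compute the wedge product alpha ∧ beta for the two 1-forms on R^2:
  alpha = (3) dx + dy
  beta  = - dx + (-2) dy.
alpha ∧ beta = (-5) dx ∧ dy

Distribute the wedge, using dx_i ∧ dx_j = -dx_j ∧ dx_i and dx_i ∧ dx_i = 0. For each pair (i, j) with i < j, the coefficient of dx_i ∧ dx_j in alpha ∧ beta is (alpha_i * beta_j - alpha_j * beta_i). Collecting: alpha ∧ beta = (-5) dx ∧ dy.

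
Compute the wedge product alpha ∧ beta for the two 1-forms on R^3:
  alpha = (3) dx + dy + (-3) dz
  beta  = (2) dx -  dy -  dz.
alpha ∧ beta = (-5) dx ∧ dy + (3) dx ∧ dz + (-4) dy ∧ dz

Distribute the wedge, using dx_i ∧ dx_j = -dx_j ∧ dx_i and dx_i ∧ dx_i = 0. For each pair (i, j) with i < j, the coefficient of dx_i ∧ dx_j in alpha ∧ beta is (alpha_i * beta_j - alpha_j * beta_i). Collecting: alpha ∧ beta = (-5) dx ∧ dy + (3) dx ∧ dz + (-4) dy ∧ dz.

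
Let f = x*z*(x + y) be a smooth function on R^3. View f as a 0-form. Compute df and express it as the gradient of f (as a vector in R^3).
df = (z*(2*x + y)) dx + (x*z) dy + (x*(x + y)) dz; grad f = (z*(2*x + y), x*z, x*(x + y))

For a 0-form f, d f = (∂f/∂x) dx + (∂f/∂y) dy + (∂f/∂z) dz. The components of the vector representation are exactly the entries of grad f in Cartesian coordinates:
  ∂f/∂x = z*(2*x + y)
  ∂f/∂y = x*z
  ∂f/∂z = x*(x + y).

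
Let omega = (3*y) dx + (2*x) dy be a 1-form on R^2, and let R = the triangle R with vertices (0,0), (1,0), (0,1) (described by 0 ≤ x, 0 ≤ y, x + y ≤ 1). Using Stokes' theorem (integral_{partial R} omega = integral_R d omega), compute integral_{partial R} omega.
integral_(partial R) omega = -1/2

Stokes: integral_partial_R omega = integral_R d omega with d omega = (∂Q/∂x - ∂P/∂y) dx ∧ dy.
  ∂Q/∂x = 2
  ∂P/∂y = 3
  integrand = ∂Q/∂x - ∂P/∂y = -1.
Integrating over R: integral_0^1 integral_0^{1-x} (-1) dy dx = -1/2.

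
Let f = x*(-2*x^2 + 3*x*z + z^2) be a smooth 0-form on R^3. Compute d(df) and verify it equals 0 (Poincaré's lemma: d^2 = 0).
d(df) = 0

Step 1: df = sum_i (∂f/∂x_i) dx_i = (-6*x^2 + 6*x*z + z^2) dx + (0) dy + (x*(3*x + 2*z)) dz.
Step 2: Apply d again. Using the 1-form formula, the coefficient of dx ∧ dy in d(df) is ∂^2 f/∂x ∂y - ∂^2 f/∂y ∂x = (0) - (0) = 0 (equality of mixed partials for smooth f).
Similarly for dx ∧ dz and dy ∧ dz — all coefficients vanish. So d(df) = 0.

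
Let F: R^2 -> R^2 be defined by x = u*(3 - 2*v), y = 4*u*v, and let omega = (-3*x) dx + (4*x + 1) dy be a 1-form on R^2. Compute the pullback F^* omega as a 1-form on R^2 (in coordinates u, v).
F^* omega = (-44*u*v^2 + 84*u*v - 27*u + 4*v) du + (2*u*(-22*u*v + 33*u + 2)) dv

Using F^*(f dg) = (f ∘ F) d(g ∘ F), substitute each coordinate x_i by F_i(u, v) in f_i, and replace dx_i by d F_i = (∂F_i/∂u) du + (∂F_i/∂v) dv.
  For the x component: f_1(F) = 3*u*(2*v - 3); d F_1 = (3 - 2*v) du + (-2*u) dv
  For the y component: f_2(F) = -8*u*v + 12*u + 1; d F_2 = (4*v) du + (4*u) dv
Combining and collecting du, dv coefficients:
  coeff of du: -44*u*v^2 + 84*u*v - 27*u + 4*v
  coeff of dv: 2*u*(-22*u*v + 33*u + 2)
F^* omega = (-44*u*v^2 + 84*u*v - 27*u + 4*v) du + (2*u*(-22*u*v + 33*u + 2)) dv.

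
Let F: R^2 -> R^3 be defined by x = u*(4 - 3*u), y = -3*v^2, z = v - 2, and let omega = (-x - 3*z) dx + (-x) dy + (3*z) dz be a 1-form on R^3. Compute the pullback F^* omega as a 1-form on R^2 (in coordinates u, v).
F^* omega = (-18*u^3 + 36*u^2 + 18*u*v - 52*u - 12*v + 24) du + (-18*u^2*v + 24*u*v + 3*v - 6) dv

Using F^*(f dg) = (f ∘ F) d(g ∘ F), substitute each coordinate x_i by F_i(u, v) in f_i, and replace dx_i by d F_i = (∂F_i/∂u) du + (∂F_i/∂v) dv.
  For the x component: f_1(F) = 3*u^2 - 4*u - 3*v + 6; d F_1 = (4 - 6*u) du + (0) dv
  For the y component: f_2(F) = u*(3*u - 4); d F_2 = (0) du + (-6*v) dv
  For the z component: f_3(F) = 3*v - 6; d F_3 = (0) du + (1) dv
Combining and collecting du, dv coefficients:
  coeff of du: -18*u^3 + 36*u^2 + 18*u*v - 52*u - 12*v + 24
  coeff of dv: -18*u^2*v + 24*u*v + 3*v - 6
F^* omega = (-18*u^3 + 36*u^2 + 18*u*v - 52*u - 12*v + 24) du + (-18*u^2*v + 24*u*v + 3*v - 6) dv.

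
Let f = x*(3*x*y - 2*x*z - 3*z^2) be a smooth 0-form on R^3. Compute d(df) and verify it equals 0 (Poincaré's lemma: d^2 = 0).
d(df) = 0

Step 1: df = sum_i (∂f/∂x_i) dx_i = (6*x*y - 4*x*z - 3*z^2) dx + (3*x^2) dy + (2*x*(-x - 3*z)) dz.
Step 2: Apply d again. Using the 1-form formula, the coefficient of dx ∧ dy in d(df) is ∂^2 f/∂x ∂y - ∂^2 f/∂y ∂x = (6*x) - (6*x) = 0 (equality of mixed partials for smooth f).
Similarly for dx ∧ dz and dy ∧ dz — all coefficients vanish. So d(df) = 0.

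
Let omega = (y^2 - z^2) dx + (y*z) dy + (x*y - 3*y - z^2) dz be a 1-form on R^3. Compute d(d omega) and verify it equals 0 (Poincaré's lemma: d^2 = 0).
d(d omega) = 0

Step 1: d omega = sum_{i<j} (∂f_j/∂x_i - ∂f_i/∂x_j) dx_i ∧ dx_j:
  coeff of dx ∧ dy: -2*y
  coeff of dx ∧ dz: y + 2*z
  coeff of dy ∧ dz: x - y - 3
Step 2: Apply d again to each 2-form coefficient. The only possible 3-form in R^3 is dx ∧ dy ∧ dz, with coefficient
  ∂(coeff of dy∧dz)/∂x - ∂(coeff of dx∧dz)/∂y + ∂(coeff of dx∧dy)/∂z
  = ∂/∂x (x - y - 3) - ∂/∂y (y + 2*z) + ∂/∂z (-2*y).
Each of these terms simplifies to sums of mixed partials that cancel in pairs. The result is 0 (by equality of mixed partials for smooth functions — Schwarz / Clairaut).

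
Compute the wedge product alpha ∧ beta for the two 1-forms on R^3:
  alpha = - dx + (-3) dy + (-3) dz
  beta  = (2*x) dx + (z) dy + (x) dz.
alpha ∧ beta = (6*x - z) dx ∧ dy + (5*x) dx ∧ dz + (-3*x + 3*z) dy ∧ dz

Distribute the wedge, using dx_i ∧ dx_j = -dx_j ∧ dx_i and dx_i ∧ dx_i = 0. For each pair (i, j) with i < j, the coefficient of dx_i ∧ dx_j in alpha ∧ beta is (alpha_i * beta_j - alpha_j * beta_i). Collecting: alpha ∧ beta = (6*x - z) dx ∧ dy + (5*x) dx ∧ dz + (-3*x + 3*z) dy ∧ dz.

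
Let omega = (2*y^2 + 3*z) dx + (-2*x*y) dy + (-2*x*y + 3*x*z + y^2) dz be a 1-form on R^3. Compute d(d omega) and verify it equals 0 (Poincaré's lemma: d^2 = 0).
d(d omega) = 0

Step 1: d omega = sum_{i<j} (∂f_j/∂x_i - ∂f_i/∂x_j) dx_i ∧ dx_j:
  coeff of dx ∧ dy: -6*y
  coeff of dx ∧ dz: -2*y + 3*z - 3
  coeff of dy ∧ dz: -2*x + 2*y
Step 2: Apply d again to each 2-form coefficient. The only possible 3-form in R^3 is dx ∧ dy ∧ dz, with coefficient
  ∂(coeff of dy∧dz)/∂x - ∂(coeff of dx∧dz)/∂y + ∂(coeff of dx∧dy)/∂z
  = ∂/∂x (-2*x + 2*y) - ∂/∂y (-2*y + 3*z - 3) + ∂/∂z (-6*y).
Each of these terms simplifies to sums of mixed partials that cancel in pairs. The result is 0 (by equality of mixed partials for smooth functions — Schwarz / Clairaut).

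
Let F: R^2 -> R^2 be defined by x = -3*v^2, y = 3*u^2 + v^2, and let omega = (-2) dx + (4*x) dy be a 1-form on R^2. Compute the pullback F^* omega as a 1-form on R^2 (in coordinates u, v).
F^* omega = (-72*u*v^2) du + (-24*v^3 + 12*v) dv

Using F^*(f dg) = (f ∘ F) d(g ∘ F), substitute each coordinate x_i by F_i(u, v) in f_i, and replace dx_i by d F_i = (∂F_i/∂u) du + (∂F_i/∂v) dv.
  For the x component: f_1(F) = -2; d F_1 = (0) du + (-6*v) dv
  For the y component: f_2(F) = -12*v^2; d F_2 = (6*u) du + (2*v) dv
Combining and collecting du, dv coefficients:
  coeff of du: -72*u*v^2
  coeff of dv: -24*v^3 + 12*v
F^* omega = (-72*u*v^2) du + (-24*v^3 + 12*v) dv.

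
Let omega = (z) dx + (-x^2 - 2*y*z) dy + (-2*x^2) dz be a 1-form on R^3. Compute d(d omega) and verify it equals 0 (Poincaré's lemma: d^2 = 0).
d(d omega) = 0

Step 1: d omega = sum_{i<j} (∂f_j/∂x_i - ∂f_i/∂x_j) dx_i ∧ dx_j:
  coeff of dx ∧ dy: -2*x
  coeff of dx ∧ dz: -4*x - 1
  coeff of dy ∧ dz: 2*y
Step 2: Apply d again to each 2-form coefficient. The only possible 3-form in R^3 is dx ∧ dy ∧ dz, with coefficient
  ∂(coeff of dy∧dz)/∂x - ∂(coeff of dx∧dz)/∂y + ∂(coeff of dx∧dy)/∂z
  = ∂/∂x (2*y) - ∂/∂y (-4*x - 1) + ∂/∂z (-2*x).
Each of these terms simplifies to sums of mixed partials that cancel in pairs. The result is 0 (by equality of mixed partials for smooth functions — Schwarz / Clairaut).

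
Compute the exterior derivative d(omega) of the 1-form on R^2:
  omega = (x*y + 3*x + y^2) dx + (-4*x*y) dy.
d(omega) = (-x - 6*y) dx ∧ dy

For a 1-form omega = sum_i f_i dx_i, the exterior derivative is
  d(omega) = sum_{i < j} (∂f_j/∂x_i - ∂f_i/∂x_j) dx_i ∧ dx_j.
  coefficient of dx ∧ dy: ∂f_2/∂x - ∂f_1/∂y = ∂(-4*x*y)/∂x - ∂(x*y + 3*x + y^2)/∂y = -x - 6*y
Assembling: d(omega) = (-x - 6*y) dx ∧ dy.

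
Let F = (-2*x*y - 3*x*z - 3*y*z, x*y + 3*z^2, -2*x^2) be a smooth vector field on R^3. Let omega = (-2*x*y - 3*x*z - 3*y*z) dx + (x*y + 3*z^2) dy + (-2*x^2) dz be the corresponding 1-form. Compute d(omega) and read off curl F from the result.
d(omega) = (-6*z) dy ∧ dz + (x - 3*y) dz ∧ dx + (2*x + y + 3*z) dx ∧ dy; curl F = (-6*z, x - 3*y, 2*x + y + 3*z)

d omega = sum_{i<j} (∂f_j/∂x_i - ∂f_i/∂x_j) dx_i ∧ dx_j. Under the identification (dy ∧ dz, dz ∧ dx, dx ∧ dy) ↔ (e_x, e_y, e_z), the coefficients are exactly the components of curl F. Compute:
  ∂R/∂y - ∂Q/∂z = (0) - (6*z) = -6*z
  ∂P/∂z - ∂R/∂x = (-3*x - 3*y) - (-4*x) = x - 3*y
  ∂Q/∂x - ∂P/∂y = (y) - (-2*x - 3*z) = 2*x + y + 3*z.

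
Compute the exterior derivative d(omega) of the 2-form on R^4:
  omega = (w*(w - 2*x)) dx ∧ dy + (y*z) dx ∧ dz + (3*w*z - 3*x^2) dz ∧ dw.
d(omega) = (2*w - 2*x) dx ∧ dy ∧ dw + (-z) dx ∧ dy ∧ dz + (-6*x) dx ∧ dz ∧ dw

For a 2-form omega = sum_{i<j} g_{ij} dx_i ∧ dx_j, the exterior derivative is
  d(omega) = sum_{i<j} d(g_{ij}) ∧ dx_i ∧ dx_j = sum_{i<j, k} (∂g_{ij}/∂x_k) dx_k ∧ dx_i ∧ dx_j.
Expand each term, using dx_k ∧ dx_i ∧ dx_j = sgn(permutation) dx_{(a)} ∧ dx_{(b)} ∧ dx_{(c)} with (a < b < c) sorted:
  d(w*(w - 2*x)) includes (∂/∂w)(w*(w - 2*x)) dw = (2*w - 2*x) dw, which multiplied by dx ∧ dy gives (2*w - 2*x) dx ∧ dy ∧ dw
  d(y*z) includes (∂/∂y)(y*z) dy = (z) dy, which multiplied by dx ∧ dz gives (-z) dx ∧ dy ∧ dz
  d(3*w*z - 3*x^2) includes (∂/∂x)(3*w*z - 3*x^2) dx = (-6*x) dx, which multiplied by dz ∧ dw gives (-6*x) dx ∧ dz ∧ dw
Collecting like 3-forms: d(omega) = (2*w - 2*x) dx ∧ dy ∧ dw + (-z) dx ∧ dy ∧ dz + (-6*x) dx ∧ dz ∧ dw.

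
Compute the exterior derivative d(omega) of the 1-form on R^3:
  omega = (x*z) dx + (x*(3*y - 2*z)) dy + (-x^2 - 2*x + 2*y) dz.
d(omega) = (3*y - 2*z) dx ∧ dy + (-3*x - 2) dx ∧ dz + (2*x + 2) dy ∧ dz

For a 1-form omega = sum_i f_i dx_i, the exterior derivative is
  d(omega) = sum_{i < j} (∂f_j/∂x_i - ∂f_i/∂x_j) dx_i ∧ dx_j.
  coefficient of dx ∧ dy: ∂f_2/∂x - ∂f_1/∂y = ∂(x*(3*y - 2*z))/∂x - ∂(x*z)/∂y = 3*y - 2*z
  coefficient of dx ∧ dz: ∂f_3/∂x - ∂f_1/∂z = ∂(-x^2 - 2*x + 2*y)/∂x - ∂(x*z)/∂z = -3*x - 2
  coefficient of dy ∧ dz: ∂f_3/∂y - ∂f_2/∂z = ∂(-x^2 - 2*x + 2*y)/∂y - ∂(x*(3*y - 2*z))/∂z = 2*x + 2
Assembling: d(omega) = (3*y - 2*z) dx ∧ dy + (-3*x - 2) dx ∧ dz + (2*x + 2) dy ∧ dz.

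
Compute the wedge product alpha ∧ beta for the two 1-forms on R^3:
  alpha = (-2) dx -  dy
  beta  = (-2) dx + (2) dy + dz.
alpha ∧ beta = (-6) dx ∧ dy + (-2) dx ∧ dz + (-1) dy ∧ dz

Distribute the wedge, using dx_i ∧ dx_j = -dx_j ∧ dx_i and dx_i ∧ dx_i = 0. For each pair (i, j) with i < j, the coefficient of dx_i ∧ dx_j in alpha ∧ beta is (alpha_i * beta_j - alpha_j * beta_i). Collecting: alpha ∧ beta = (-6) dx ∧ dy + (-2) dx ∧ dz + (-1) dy ∧ dz.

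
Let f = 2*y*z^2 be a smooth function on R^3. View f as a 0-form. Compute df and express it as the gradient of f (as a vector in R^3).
df = (0) dx + (2*z^2) dy + (4*y*z) dz; grad f = (0, 2*z^2, 4*y*z)

For a 0-form f, d f = (∂f/∂x) dx + (∂f/∂y) dy + (∂f/∂z) dz. The components of the vector representation are exactly the entries of grad f in Cartesian coordinates:
  ∂f/∂x = 0
  ∂f/∂y = 2*z^2
  ∂f/∂z = 4*y*z.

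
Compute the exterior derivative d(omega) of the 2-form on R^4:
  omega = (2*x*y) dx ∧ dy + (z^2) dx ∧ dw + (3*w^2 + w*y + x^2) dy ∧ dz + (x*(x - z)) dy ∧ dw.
d(omega) = (-2*z) dx ∧ dz ∧ dw + (2*x) dx ∧ dy ∧ dz + (6*w + x + y) dy ∧ dz ∧ dw + (2*x - z) dx ∧ dy ∧ dw

For a 2-form omega = sum_{i<j} g_{ij} dx_i ∧ dx_j, the exterior derivative is
  d(omega) = sum_{i<j} d(g_{ij}) ∧ dx_i ∧ dx_j = sum_{i<j, k} (∂g_{ij}/∂x_k) dx_k ∧ dx_i ∧ dx_j.
Expand each term, using dx_k ∧ dx_i ∧ dx_j = sgn(permutation) dx_{(a)} ∧ dx_{(b)} ∧ dx_{(c)} with (a < b < c) sorted:
  d(z^2) includes (∂/∂z)(z^2) dz = (2*z) dz, which multiplied by dx ∧ dw gives (-2*z) dx ∧ dz ∧ dw
  d(3*w^2 + w*y + x^2) includes (∂/∂x)(3*w^2 + w*y + x^2) dx = (2*x) dx, which multiplied by dy ∧ dz gives (2*x) dx ∧ dy ∧ dz
  d(3*w^2 + w*y + x^2) includes (∂/∂w)(3*w^2 + w*y + x^2) dw = (6*w + y) dw, which multiplied by dy ∧ dz gives (6*w + y) dy ∧ dz ∧ dw
  d(x*(x - z)) includes (∂/∂x)(x*(x - z)) dx = (2*x - z) dx, which multiplied by dy ∧ dw gives (2*x - z) dx ∧ dy ∧ dw
  d(x*(x - z)) includes (∂/∂z)(x*(x - z)) dz = (-x) dz, which multiplied by dy ∧ dw gives (x) dy ∧ dz ∧ dw
Collecting like 3-forms: d(omega) = (-2*z) dx ∧ dz ∧ dw + (2*x) dx ∧ dy ∧ dz + (6*w + x + y) dy ∧ dz ∧ dw + (2*x - z) dx ∧ dy ∧ dw.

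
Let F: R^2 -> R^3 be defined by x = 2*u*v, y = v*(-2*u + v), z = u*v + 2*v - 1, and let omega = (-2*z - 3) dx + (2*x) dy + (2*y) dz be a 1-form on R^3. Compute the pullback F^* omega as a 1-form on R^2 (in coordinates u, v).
F^* omega = (2*v*(-8*u*v + v^2 - 4*v - 1)) du + (-16*u^2*v + 10*u*v^2 - 16*u*v - 2*u + 4*v^2) dv

Using F^*(f dg) = (f ∘ F) d(g ∘ F), substitute each coordinate x_i by F_i(u, v) in f_i, and replace dx_i by d F_i = (∂F_i/∂u) du + (∂F_i/∂v) dv.
  For the x component: f_1(F) = -2*u*v - 4*v - 1; d F_1 = (2*v) du + (2*u) dv
  For the y component: f_2(F) = 4*u*v; d F_2 = (-2*v) du + (-2*u + 2*v) dv
  For the z component: f_3(F) = 2*v*(-2*u + v); d F_3 = (v) du + (u + 2) dv
Combining and collecting du, dv coefficients:
  coeff of du: 2*v*(-8*u*v + v^2 - 4*v - 1)
  coeff of dv: -16*u^2*v + 10*u*v^2 - 16*u*v - 2*u + 4*v^2
F^* omega = (2*v*(-8*u*v + v^2 - 4*v - 1)) du + (-16*u^2*v + 10*u*v^2 - 16*u*v - 2*u + 4*v^2) dv.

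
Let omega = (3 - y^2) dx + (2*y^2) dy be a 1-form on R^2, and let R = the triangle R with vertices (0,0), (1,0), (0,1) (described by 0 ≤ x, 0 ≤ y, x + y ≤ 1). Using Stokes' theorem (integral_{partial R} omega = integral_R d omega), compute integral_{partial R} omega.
integral_(partial R) omega = 1/3

Stokes: integral_partial_R omega = integral_R d omega with d omega = (∂Q/∂x - ∂P/∂y) dx ∧ dy.
  ∂Q/∂x = 0
  ∂P/∂y = -2*y
  integrand = ∂Q/∂x - ∂P/∂y = 2*y.
Integrating over R: integral_0^1 integral_0^{1-x} (2*y) dy dx = 1/3.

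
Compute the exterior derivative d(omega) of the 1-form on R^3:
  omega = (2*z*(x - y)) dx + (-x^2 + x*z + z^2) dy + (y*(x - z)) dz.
d(omega) = (-2*x + 3*z) dx ∧ dy + (-2*x + 3*y) dx ∧ dz + (-3*z) dy ∧ dz

For a 1-form omega = sum_i f_i dx_i, the exterior derivative is
  d(omega) = sum_{i < j} (∂f_j/∂x_i - ∂f_i/∂x_j) dx_i ∧ dx_j.
  coefficient of dx ∧ dy: ∂f_2/∂x - ∂f_1/∂y = ∂(-x^2 + x*z + z^2)/∂x - ∂(2*z*(x - y))/∂y = -2*x + 3*z
  coefficient of dx ∧ dz: ∂f_3/∂x - ∂f_1/∂z = ∂(y*(x - z))/∂x - ∂(2*z*(x - y))/∂z = -2*x + 3*y
  coefficient of dy ∧ dz: ∂f_3/∂y - ∂f_2/∂z = ∂(y*(x - z))/∂y - ∂(-x^2 + x*z + z^2)/∂z = -3*z
Assembling: d(omega) = (-2*x + 3*z) dx ∧ dy + (-2*x + 3*y) dx ∧ dz + (-3*z) dy ∧ dz.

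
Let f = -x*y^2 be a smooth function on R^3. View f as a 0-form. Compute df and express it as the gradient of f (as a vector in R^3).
df = (-y^2) dx + (-2*x*y) dy + (0) dz; grad f = (-y^2, -2*x*y, 0)

For a 0-form f, d f = (∂f/∂x) dx + (∂f/∂y) dy + (∂f/∂z) dz. The components of the vector representation are exactly the entries of grad f in Cartesian coordinates:
  ∂f/∂x = -y^2
  ∂f/∂y = -2*x*y
  ∂f/∂z = 0.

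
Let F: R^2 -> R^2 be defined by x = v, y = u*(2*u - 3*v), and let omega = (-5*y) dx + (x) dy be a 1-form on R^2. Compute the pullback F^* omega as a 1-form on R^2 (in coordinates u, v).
F^* omega = (v*(4*u - 3*v)) du + (2*u*(-5*u + 6*v)) dv

Using F^*(f dg) = (f ∘ F) d(g ∘ F), substitute each coordinate x_i by F_i(u, v) in f_i, and replace dx_i by d F_i = (∂F_i/∂u) du + (∂F_i/∂v) dv.
  For the x component: f_1(F) = 5*u*(-2*u + 3*v); d F_1 = (0) du + (1) dv
  For the y component: f_2(F) = v; d F_2 = (4*u - 3*v) du + (-3*u) dv
Combining and collecting du, dv coefficients:
  coeff of du: v*(4*u - 3*v)
  coeff of dv: 2*u*(-5*u + 6*v)
F^* omega = (v*(4*u - 3*v)) du + (2*u*(-5*u + 6*v)) dv.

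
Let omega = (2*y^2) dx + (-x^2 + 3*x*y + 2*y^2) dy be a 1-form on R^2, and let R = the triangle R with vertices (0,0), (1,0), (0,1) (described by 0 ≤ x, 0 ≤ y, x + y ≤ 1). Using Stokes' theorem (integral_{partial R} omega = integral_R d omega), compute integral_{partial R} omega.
integral_(partial R) omega = -1/2

Stokes: integral_partial_R omega = integral_R d omega with d omega = (∂Q/∂x - ∂P/∂y) dx ∧ dy.
  ∂Q/∂x = -2*x + 3*y
  ∂P/∂y = 4*y
  integrand = ∂Q/∂x - ∂P/∂y = -2*x - y.
Integrating over R: integral_0^1 integral_0^{1-x} (-2*x - y) dy dx = -1/2.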